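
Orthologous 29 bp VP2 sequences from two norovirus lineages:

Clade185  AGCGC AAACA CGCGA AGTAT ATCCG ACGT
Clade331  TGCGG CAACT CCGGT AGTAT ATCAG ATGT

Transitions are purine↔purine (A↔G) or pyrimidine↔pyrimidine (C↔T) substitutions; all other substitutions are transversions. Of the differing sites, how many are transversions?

The sequences differ at positions 1 (A/T, transversion), 5 (C/G, transversion), 6 (A/C, transversion), 10 (A/T, transversion), 12 (G/C, transversion), 13 (C/G, transversion), 15 (A/T, transversion), 24 (C/A, transversion), 27 (C/T, transition).
Of the 9 differences, 1 transition and 8 transversions, so the answer is 8.

8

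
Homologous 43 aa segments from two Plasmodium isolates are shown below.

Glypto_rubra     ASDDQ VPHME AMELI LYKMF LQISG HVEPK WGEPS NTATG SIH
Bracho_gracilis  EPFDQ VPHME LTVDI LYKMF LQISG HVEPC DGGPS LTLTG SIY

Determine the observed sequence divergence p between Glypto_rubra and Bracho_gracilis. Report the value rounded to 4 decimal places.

Mismatches occur at site 1 (A↔E), site 2 (S↔P), site 3 (D↔F), site 11 (A↔L), site 12 (M↔T), site 13 (E↔V), site 14 (L↔D), site 30 (K↔C), site 31 (W↔D), site 33 (E↔G), site 36 (N↔L), site 38 (A↔L), site 43 (H↔Y).
There are 13 differences over 43 sites, so p = 13/43 = 0.3023.

0.3023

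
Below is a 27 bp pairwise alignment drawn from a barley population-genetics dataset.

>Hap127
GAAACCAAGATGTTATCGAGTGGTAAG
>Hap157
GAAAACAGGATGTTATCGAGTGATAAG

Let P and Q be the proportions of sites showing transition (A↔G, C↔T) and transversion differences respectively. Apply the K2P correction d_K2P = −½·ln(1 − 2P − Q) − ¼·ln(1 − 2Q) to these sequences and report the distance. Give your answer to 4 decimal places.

0.1216

The sequences differ at positions 5 (C/A, transversion), 8 (A/G, transition), 23 (G/A, transition).
Of the 3 differences, 2 transitions and 1 transversion over 27 sites: P = 2/27 = 0.074074, Q = 1/27 = 0.037037.
d = −0.5·ln(0.814815) − 0.25·ln(0.925926) = −0.5·(-0.204794) − 0.25·(-0.076961) = 0.1216.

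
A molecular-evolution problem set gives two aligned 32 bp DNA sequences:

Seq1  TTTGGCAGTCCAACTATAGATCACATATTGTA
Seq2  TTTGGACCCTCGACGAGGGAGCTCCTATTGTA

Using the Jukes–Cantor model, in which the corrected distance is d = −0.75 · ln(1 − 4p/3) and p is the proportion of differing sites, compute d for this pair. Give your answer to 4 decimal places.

0.5199

Mismatches occur at site 6 (C↔A), site 7 (A↔C), site 8 (G↔C), site 9 (T↔C), site 10 (C↔T), site 12 (A↔G), site 15 (T↔G), site 17 (T↔G), site 18 (A↔G), site 21 (T↔G), site 23 (A↔T), site 25 (A↔C).
p = 12/32 = 0.375000.
d = −0.75 · ln(1 − (4/3)·0.375000) = −0.75 · ln(0.500000) = −0.75 · (-0.693147) = 0.5199.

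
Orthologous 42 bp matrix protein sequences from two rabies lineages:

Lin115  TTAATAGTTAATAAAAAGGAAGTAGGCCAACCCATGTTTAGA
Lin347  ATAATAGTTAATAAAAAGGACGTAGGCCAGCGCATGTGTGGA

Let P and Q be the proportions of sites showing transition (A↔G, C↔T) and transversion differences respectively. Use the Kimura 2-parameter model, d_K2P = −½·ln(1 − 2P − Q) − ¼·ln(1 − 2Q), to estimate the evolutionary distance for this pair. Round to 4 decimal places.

0.1585

The sequences differ at positions 1 (T/A, transversion), 21 (A/C, transversion), 30 (A/G, transition), 32 (C/G, transversion), 38 (T/G, transversion), 40 (A/G, transition).
Of the 6 differences, 2 transitions and 4 transversions over 42 sites: P = 2/42 = 0.047619, Q = 4/42 = 0.095238.
d = −0.5·ln(0.809524) − 0.25·ln(0.809524) = −0.5·(-0.211309) − 0.25·(-0.211309) = 0.1585.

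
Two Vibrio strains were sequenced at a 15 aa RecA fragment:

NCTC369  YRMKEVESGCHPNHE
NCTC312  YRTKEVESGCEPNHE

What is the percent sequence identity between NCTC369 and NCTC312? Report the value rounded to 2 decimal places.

86.67%

Mismatches occur at site 3 (M→T), site 11 (H→E).
13 of the 15 sites match, so the percent identity is 13/15 × 100 = 86.67%.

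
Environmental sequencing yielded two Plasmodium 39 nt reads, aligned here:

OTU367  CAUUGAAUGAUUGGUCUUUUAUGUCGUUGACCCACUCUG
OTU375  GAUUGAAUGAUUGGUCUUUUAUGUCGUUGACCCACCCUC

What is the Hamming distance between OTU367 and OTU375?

Differing sites — 1:C/G; 36:U/C; 39:G/C.
That gives 3 mismatches out of 39 aligned sites, so the Hamming distance is 3.

3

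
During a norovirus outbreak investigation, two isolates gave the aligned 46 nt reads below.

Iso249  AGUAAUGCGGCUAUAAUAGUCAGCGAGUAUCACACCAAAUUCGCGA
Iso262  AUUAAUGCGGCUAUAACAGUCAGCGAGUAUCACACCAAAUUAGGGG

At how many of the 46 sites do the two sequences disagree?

5

The sequences differ at positions 2 (G/U), 17 (U/C), 42 (C/A), 44 (C/G), 46 (A/G).
That gives 5 mismatches out of 46 aligned sites, so the Hamming distance is 5.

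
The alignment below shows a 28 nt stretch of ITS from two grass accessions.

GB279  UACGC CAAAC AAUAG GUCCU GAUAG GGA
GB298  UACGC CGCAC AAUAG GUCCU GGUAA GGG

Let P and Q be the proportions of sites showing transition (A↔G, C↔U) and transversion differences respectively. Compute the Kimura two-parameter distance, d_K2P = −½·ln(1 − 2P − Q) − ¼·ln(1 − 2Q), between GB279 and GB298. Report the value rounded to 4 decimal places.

Mismatches occur at site 7 (A↔G, transition), site 8 (A↔C, transversion), site 22 (A↔G, transition), site 25 (G↔A, transition), site 28 (A↔G, transition).
Of the 5 differences, 4 transitions and 1 transversion over 28 sites: P = 4/28 = 0.142857, Q = 1/28 = 0.035714.
d = −0.5·ln(0.678572) − 0.25·ln(0.928572) = −0.5·(-0.387765) − 0.25·(-0.074107) = 0.2124.

0.2124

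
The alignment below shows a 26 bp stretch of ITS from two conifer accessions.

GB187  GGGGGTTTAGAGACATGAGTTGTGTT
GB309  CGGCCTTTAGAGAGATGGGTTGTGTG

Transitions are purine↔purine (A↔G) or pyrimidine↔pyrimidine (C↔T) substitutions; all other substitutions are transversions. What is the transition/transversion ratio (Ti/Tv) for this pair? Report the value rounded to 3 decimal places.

0.200

Differing sites — 1:G/C (Tv); 4:G/C (Tv); 5:G/C (Tv); 14:C/G (Tv); 18:A/G (Ti); 26:T/G (Tv).
Of the 6 differences, 1 transition and 5 transversions, so Ti/Tv = 1/5 = 0.200.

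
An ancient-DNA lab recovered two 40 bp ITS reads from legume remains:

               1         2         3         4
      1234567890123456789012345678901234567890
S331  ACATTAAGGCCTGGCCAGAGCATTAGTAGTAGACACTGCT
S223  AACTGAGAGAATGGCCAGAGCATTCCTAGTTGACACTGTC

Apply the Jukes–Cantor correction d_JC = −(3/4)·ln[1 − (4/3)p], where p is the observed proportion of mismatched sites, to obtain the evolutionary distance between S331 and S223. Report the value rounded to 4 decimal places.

0.3831

The sequences differ at positions 2 (C/A), 3 (A/C), 5 (T/G), 7 (A/G), 8 (G/A), 10 (C/A), 11 (C/A), 25 (A/C), 26 (G/C), 31 (A/T), 39 (C/T), 40 (T/C).
p = 12/40 = 0.300000.
d = −0.75 · ln(1 − (4/3)·0.300000) = −0.75 · ln(0.600000) = −0.75 · (-0.510826) = 0.3831.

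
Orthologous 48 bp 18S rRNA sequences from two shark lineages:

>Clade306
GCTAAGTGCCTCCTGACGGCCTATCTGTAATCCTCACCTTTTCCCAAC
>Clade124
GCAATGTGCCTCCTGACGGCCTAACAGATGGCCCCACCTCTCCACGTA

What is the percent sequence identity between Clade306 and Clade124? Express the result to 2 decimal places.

Mismatches occur at site 3 (T/A), site 5 (A/T), site 24 (T/A), site 26 (T/A), site 28 (T/A), site 29 (A/T), site 30 (A/G), site 31 (T/G), site 34 (T/C), site 40 (T/C), site 42 (T/C), site 44 (C/A), site 46 (A/G), site 47 (A/T), site 48 (C/A).
33 of the 48 sites match, so the percent identity is 33/48 × 100 = 68.75%.

68.75%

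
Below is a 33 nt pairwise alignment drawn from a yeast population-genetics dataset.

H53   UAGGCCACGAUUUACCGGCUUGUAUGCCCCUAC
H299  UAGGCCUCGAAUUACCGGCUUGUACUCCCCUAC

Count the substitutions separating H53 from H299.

Mismatches occur at site 7 (A↔U), site 11 (U↔A), site 25 (U↔C), site 26 (G↔U).
That gives 4 mismatches out of 33 aligned sites, so the Hamming distance is 4.

4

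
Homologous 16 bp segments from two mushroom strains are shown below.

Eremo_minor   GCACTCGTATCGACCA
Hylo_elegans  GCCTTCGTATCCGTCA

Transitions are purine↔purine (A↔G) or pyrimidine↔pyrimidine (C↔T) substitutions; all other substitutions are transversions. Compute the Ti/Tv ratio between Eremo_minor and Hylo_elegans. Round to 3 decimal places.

Mismatches occur at site 3 (A↔C, transversion), site 4 (C↔T, transition), site 12 (G↔C, transversion), site 13 (A↔G, transition), site 14 (C↔T, transition).
Of the 5 differences, 3 transitions and 2 transversions, so Ti/Tv = 3/2 = 1.500.

1.500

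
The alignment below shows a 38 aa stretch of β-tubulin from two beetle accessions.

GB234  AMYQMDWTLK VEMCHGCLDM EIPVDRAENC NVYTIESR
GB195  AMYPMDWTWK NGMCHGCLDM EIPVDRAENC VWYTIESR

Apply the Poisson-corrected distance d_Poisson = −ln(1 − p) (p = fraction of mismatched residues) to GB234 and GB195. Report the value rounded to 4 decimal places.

Differing sites — 4:Q/P; 9:L/W; 11:V/N; 12:E/G; 31:N/V; 32:V/W.
p = 6/38 = 0.157895.
d = −ln(1 − 0.157895) = −ln(0.842105) = 0.1719.

0.1719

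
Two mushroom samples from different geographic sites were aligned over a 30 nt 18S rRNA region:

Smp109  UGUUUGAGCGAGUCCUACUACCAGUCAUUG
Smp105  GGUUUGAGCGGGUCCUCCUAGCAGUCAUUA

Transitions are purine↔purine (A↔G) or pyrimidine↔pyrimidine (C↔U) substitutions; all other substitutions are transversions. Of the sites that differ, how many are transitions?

The sequences differ at positions 1 (U/G, transversion), 11 (A/G, transition), 17 (A/C, transversion), 21 (C/G, transversion), 30 (G/A, transition).
Of the 5 differences, 2 transitions and 3 transversions, so the answer is 2.

2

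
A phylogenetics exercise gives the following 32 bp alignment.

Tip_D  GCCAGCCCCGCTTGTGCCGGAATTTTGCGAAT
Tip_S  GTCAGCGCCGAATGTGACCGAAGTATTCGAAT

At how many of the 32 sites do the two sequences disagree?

Differing sites — 2:C/T; 7:C/G; 11:C/A; 12:T/A; 17:C/A; 19:G/C; 23:T/G; 25:T/A; 27:G/T.
That gives 9 mismatches out of 32 aligned sites, so the Hamming distance is 9.

9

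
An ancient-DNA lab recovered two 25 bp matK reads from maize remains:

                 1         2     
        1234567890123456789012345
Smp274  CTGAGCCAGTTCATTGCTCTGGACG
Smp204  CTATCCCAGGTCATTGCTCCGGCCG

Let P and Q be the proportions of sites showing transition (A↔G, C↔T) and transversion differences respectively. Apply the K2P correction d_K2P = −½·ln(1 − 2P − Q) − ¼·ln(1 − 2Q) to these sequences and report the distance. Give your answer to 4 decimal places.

Differing sites — 3:G/A (Ti); 4:A/T (Tv); 5:G/C (Tv); 10:T/G (Tv); 20:T/C (Ti); 23:A/C (Tv).
Of the 6 differences, 2 transitions and 4 transversions over 25 sites: P = 2/25 = 0.080000, Q = 4/25 = 0.160000.
d = −0.5·ln(0.680000) − 0.25·ln(0.680000) = −0.5·(-0.385662) − 0.25·(-0.385662) = 0.2892.

0.2892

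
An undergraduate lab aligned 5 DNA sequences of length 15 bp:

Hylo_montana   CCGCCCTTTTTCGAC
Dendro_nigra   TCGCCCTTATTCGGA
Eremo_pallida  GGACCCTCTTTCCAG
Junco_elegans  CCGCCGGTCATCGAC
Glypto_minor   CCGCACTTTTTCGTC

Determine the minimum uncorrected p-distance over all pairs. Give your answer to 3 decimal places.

Pairwise Hamming distances:
  Hylo_montana vs Dendro_nigra: 4
  Hylo_montana vs Eremo_pallida: 6
  Hylo_montana vs Junco_elegans: 4
  Hylo_montana vs Glypto_minor: 2
  Dendro_nigra vs Eremo_pallida: 8
  Dendro_nigra vs Junco_elegans: 7
  Dendro_nigra vs Glypto_minor: 5
  Eremo_pallida vs Junco_elegans: 10
  Eremo_pallida vs Glypto_minor: 8
  Junco_elegans vs Glypto_minor: 6
The smallest is 2 mismatches, between Hylo_montana and Glypto_minor; p = 2/15 = 0.133.

0.133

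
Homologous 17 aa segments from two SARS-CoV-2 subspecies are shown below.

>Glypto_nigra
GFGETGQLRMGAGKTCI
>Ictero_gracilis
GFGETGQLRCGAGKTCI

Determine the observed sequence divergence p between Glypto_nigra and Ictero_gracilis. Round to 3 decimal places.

The sequences differ at position 10 (M/C).
There are 1 differences over 17 sites, so p = 1/17 = 0.059.

0.059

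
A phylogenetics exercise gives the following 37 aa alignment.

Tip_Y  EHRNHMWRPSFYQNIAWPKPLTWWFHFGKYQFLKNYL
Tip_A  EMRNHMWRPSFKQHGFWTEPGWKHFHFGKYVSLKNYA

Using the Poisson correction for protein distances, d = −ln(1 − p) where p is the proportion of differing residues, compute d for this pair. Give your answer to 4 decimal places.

Differing sites — 2:H/M; 12:Y/K; 14:N/H; 15:I/G; 16:A/F; 18:P/T; 19:K/E; 21:L/G; 22:T/W; 23:W/K; 24:W/H; 31:Q/V; 32:F/S; 37:L/A.
p = 14/37 = 0.378378.
d = −ln(1 − 0.378378) = −ln(0.621622) = 0.4754.

0.4754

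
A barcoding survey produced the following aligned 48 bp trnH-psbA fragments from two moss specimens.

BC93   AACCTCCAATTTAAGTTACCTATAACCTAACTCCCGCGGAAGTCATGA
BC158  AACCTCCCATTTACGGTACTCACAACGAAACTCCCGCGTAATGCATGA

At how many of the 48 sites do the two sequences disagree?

The sequences differ at positions 8 (A/C), 14 (A/C), 16 (T/G), 20 (C/T), 21 (T/C), 23 (T/C), 27 (C/G), 28 (T/A), 39 (G/T), 42 (G/T), 43 (T/G).
That gives 11 mismatches out of 48 aligned sites, so the Hamming distance is 11.

11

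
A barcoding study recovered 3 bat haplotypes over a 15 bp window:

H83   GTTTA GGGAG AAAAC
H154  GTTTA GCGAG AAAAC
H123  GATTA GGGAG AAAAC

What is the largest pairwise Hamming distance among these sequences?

Pairwise Hamming distances:
  H83 vs H154: 1
  H83 vs H123: 1
  H154 vs H123: 2
The largest is 2, between H154 and H123.

2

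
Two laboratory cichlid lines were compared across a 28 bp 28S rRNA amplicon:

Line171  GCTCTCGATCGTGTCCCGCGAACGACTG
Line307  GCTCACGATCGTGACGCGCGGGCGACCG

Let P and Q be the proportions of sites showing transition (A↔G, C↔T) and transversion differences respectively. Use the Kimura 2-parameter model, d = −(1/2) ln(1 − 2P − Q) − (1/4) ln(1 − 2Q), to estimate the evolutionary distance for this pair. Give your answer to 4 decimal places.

0.2542

Differing sites — 5:T/A (Tv); 14:T/A (Tv); 16:C/G (Tv); 21:A/G (Ti); 22:A/G (Ti); 27:T/C (Ti).
Of the 6 differences, 3 transitions and 3 transversions over 28 sites: P = 3/28 = 0.107143, Q = 3/28 = 0.107143.
d = −0.5·ln(0.678571) − 0.25·ln(0.785714) = −0.5·(-0.387766) − 0.25·(-0.241162) = 0.2542.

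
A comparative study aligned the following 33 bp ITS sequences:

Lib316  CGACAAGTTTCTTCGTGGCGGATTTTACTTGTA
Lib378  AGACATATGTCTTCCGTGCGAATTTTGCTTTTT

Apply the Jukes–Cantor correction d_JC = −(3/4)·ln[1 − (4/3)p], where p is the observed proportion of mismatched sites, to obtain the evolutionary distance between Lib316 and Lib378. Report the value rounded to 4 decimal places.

Mismatches occur at site 1 (C→A), site 6 (A→T), site 7 (G→A), site 9 (T→G), site 15 (G→C), site 16 (T→G), site 17 (G→T), site 21 (G→A), site 27 (A→G), site 31 (G→T), site 33 (A→T).
p = 11/33 = 0.333333.
d = −0.75 · ln(1 − (4/3)·0.333333) = −0.75 · ln(0.555556) = −0.75 · (-0.587786) = 0.4408.

0.4408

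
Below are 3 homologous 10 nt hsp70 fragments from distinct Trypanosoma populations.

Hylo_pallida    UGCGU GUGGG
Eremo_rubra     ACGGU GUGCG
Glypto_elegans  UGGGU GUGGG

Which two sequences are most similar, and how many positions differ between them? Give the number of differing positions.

Pairwise Hamming distances:
  Hylo_pallida vs Eremo_rubra: 4
  Hylo_pallida vs Glypto_elegans: 1
  Eremo_rubra vs Glypto_elegans: 3
The smallest is 1, between Hylo_pallida and Glypto_elegans.

1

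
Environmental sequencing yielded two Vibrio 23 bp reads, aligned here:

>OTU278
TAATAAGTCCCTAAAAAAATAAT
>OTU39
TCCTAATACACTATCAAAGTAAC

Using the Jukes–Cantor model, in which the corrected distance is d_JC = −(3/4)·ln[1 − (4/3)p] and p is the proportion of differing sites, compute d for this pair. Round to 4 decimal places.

The sequences differ at positions 2 (A/C), 3 (A/C), 7 (G/T), 8 (T/A), 10 (C/A), 14 (A/T), 15 (A/C), 19 (A/G), 23 (T/C).
p = 9/23 = 0.391304.
d = −0.75 · ln(1 − (4/3)·0.391304) = −0.75 · ln(0.478261) = −0.75 · (-0.737599) = 0.5532.

0.5532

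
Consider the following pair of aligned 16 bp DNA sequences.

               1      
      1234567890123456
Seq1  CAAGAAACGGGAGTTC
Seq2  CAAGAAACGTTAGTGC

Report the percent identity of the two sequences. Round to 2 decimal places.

Mismatches occur at site 10 (G→T), site 11 (G→T), site 15 (T→G).
13 of the 16 sites match, so the percent identity is 13/16 × 100 = 81.25%.

81.25%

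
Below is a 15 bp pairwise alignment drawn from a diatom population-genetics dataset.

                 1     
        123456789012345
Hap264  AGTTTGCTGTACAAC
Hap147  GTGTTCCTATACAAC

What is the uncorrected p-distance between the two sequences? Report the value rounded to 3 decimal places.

0.333

Differing sites — 1:A/G; 2:G/T; 3:T/G; 6:G/C; 9:G/A.
There are 5 differences over 15 sites, so p = 5/15 = 0.333.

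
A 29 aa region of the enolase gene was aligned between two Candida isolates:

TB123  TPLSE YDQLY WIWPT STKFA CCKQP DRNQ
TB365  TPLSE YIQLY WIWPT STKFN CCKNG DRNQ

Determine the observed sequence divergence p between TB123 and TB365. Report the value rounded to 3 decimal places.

0.138

Mismatches occur at site 7 (D↔I), site 20 (A↔N), site 24 (Q↔N), site 25 (P↔G).
There are 4 differences over 29 sites, so p = 4/29 = 0.138.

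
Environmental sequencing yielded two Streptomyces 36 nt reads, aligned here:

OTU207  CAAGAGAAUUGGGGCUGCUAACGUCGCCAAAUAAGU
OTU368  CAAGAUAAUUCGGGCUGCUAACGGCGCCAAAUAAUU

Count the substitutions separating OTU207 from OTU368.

4

Mismatches occur at site 6 (G→U), site 11 (G→C), site 24 (U→G), site 35 (G→U).
That gives 4 mismatches out of 36 aligned sites, so the Hamming distance is 4.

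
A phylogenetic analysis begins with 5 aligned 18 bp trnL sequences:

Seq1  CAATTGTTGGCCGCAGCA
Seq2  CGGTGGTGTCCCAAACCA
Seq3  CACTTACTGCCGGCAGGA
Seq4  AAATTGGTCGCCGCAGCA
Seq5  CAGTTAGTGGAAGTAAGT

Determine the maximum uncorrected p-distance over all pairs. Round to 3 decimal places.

Pairwise Hamming distances:
  Seq1 vs Seq2: 9
  Seq1 vs Seq3: 6
  Seq1 vs Seq4: 3
  Seq1 vs Seq5: 9
  Seq2 vs Seq3: 12
  Seq2 vs Seq4: 11
  Seq2 vs Seq5: 14
  Seq3 vs Seq4: 8
  Seq3 vs Seq5: 8
  Seq4 vs Seq5: 10
The largest is 14 mismatches, between Seq2 and Seq5; p = 14/18 = 0.778.

0.778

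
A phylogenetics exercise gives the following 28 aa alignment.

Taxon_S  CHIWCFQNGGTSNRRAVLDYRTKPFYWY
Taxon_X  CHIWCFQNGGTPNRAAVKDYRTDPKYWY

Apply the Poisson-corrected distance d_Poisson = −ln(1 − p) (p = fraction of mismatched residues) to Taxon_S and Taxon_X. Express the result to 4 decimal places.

0.1967

Mismatches occur at site 12 (S↔P), site 15 (R↔A), site 18 (L↔K), site 23 (K↔D), site 25 (F↔K).
p = 5/28 = 0.178571.
d = −ln(1 − 0.178571) = −ln(0.821429) = 0.1967.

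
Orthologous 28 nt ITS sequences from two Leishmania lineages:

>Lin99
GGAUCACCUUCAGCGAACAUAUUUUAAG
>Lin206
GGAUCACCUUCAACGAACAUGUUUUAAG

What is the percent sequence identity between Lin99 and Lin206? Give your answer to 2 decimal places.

The sequences differ at positions 13 (G/A), 21 (A/G).
26 of the 28 sites match, so the percent identity is 26/28 × 100 = 92.86%.

92.86%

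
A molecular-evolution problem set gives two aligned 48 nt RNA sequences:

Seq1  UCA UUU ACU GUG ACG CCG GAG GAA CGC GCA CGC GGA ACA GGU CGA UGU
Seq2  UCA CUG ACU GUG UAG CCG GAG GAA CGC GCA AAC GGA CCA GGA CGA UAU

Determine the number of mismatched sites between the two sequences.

9

Differing sites — 4:U/C; 6:U/G; 13:A/U; 14:C/A; 31:C/A; 32:G/A; 37:A/C; 42:U/A; 47:G/A.
That gives 9 mismatches out of 48 aligned sites, so the Hamming distance is 9.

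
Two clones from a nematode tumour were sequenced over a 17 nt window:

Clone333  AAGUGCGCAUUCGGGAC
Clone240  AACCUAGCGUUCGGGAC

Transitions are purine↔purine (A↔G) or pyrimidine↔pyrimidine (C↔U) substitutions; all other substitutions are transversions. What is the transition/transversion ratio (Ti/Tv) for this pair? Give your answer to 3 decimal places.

0.667

The sequences differ at positions 3 (G/C, transversion), 4 (U/C, transition), 5 (G/U, transversion), 6 (C/A, transversion), 9 (A/G, transition).
Of the 5 differences, 2 transitions and 3 transversions, so Ti/Tv = 2/3 = 0.667.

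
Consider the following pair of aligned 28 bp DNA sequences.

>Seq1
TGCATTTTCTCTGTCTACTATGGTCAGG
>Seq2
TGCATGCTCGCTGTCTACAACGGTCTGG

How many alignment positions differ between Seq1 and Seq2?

The sequences differ at positions 6 (T/G), 7 (T/C), 10 (T/G), 19 (T/A), 21 (T/C), 26 (A/T).
That gives 6 mismatches out of 28 aligned sites, so the Hamming distance is 6.

6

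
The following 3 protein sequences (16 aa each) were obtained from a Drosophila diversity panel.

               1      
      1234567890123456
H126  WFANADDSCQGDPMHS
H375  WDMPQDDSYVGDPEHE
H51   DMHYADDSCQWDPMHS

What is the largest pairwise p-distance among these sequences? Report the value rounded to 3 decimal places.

0.625

Pairwise Hamming distances:
  H126 vs H375: 8
  H126 vs H51: 5
  H375 vs H51: 10
The largest is 10 mismatches, between H375 and H51; p = 10/16 = 0.625.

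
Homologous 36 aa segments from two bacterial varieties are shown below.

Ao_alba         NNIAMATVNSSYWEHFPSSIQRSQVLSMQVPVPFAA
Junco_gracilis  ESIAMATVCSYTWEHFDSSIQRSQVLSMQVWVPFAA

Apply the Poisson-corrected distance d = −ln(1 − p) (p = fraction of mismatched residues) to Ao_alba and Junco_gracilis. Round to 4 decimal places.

Differing sites — 1:N/E; 2:N/S; 9:N/C; 11:S/Y; 12:Y/T; 17:P/D; 31:P/W.
p = 7/36 = 0.194444.
d = −ln(1 − 0.194444) = −ln(0.805556) = 0.2162.

0.2162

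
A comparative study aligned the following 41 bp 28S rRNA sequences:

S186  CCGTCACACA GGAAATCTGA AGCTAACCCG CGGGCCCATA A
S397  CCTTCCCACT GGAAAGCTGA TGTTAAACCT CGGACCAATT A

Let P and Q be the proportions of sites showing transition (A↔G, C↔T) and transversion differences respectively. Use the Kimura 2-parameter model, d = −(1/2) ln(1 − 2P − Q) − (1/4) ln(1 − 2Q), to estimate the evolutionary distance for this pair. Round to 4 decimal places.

0.3352

Mismatches occur at site 3 (G→T, transversion), site 6 (A→C, transversion), site 10 (A→T, transversion), site 16 (T→G, transversion), site 21 (A→T, transversion), site 23 (C→T, transition), site 27 (C→A, transversion), site 30 (G→T, transversion), site 34 (G→A, transition), site 37 (C→A, transversion), site 40 (A→T, transversion).
Of the 11 differences, 2 transitions and 9 transversions over 41 sites: P = 2/41 = 0.048780, Q = 9/41 = 0.219512.
d = −0.5·ln(0.682928) − 0.25·ln(0.560976) = −0.5·(-0.381366) − 0.25·(-0.578077) = 0.3352.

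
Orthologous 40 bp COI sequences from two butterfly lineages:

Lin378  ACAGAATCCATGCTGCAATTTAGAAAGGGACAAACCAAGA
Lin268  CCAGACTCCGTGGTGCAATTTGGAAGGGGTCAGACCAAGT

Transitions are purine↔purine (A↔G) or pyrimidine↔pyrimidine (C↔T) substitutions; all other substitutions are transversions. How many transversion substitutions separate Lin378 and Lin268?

5

Differing sites — 1:A/C (Tv); 6:A/C (Tv); 10:A/G (Ti); 13:C/G (Tv); 22:A/G (Ti); 26:A/G (Ti); 30:A/T (Tv); 33:A/G (Ti); 40:A/T (Tv).
Of the 9 differences, 4 transitions and 5 transversions, so the answer is 5.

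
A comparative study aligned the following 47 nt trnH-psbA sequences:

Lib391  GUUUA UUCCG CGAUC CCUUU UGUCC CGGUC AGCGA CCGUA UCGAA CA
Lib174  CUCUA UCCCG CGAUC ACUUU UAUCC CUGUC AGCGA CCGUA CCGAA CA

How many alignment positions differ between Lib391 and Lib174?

7

Differing sites — 1:G/C; 3:U/C; 7:U/C; 16:C/A; 22:G/A; 27:G/U; 41:U/C.
That gives 7 mismatches out of 47 aligned sites, so the Hamming distance is 7.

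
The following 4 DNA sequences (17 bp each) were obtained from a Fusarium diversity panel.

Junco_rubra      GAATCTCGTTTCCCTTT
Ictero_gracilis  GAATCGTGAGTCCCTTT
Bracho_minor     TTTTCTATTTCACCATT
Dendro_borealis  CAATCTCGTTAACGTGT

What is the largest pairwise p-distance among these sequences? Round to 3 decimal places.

Pairwise Hamming distances:
  Junco_rubra vs Ictero_gracilis: 4
  Junco_rubra vs Bracho_minor: 8
  Junco_rubra vs Dendro_borealis: 5
  Ictero_gracilis vs Bracho_minor: 11
  Ictero_gracilis vs Dendro_borealis: 9
  Bracho_minor vs Dendro_borealis: 9
The largest is 11 mismatches, between Ictero_gracilis and Bracho_minor; p = 11/17 = 0.647.

0.647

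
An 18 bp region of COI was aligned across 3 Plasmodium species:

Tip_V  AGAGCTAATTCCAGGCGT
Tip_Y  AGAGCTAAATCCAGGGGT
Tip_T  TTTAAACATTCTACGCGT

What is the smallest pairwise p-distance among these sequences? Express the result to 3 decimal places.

Pairwise Hamming distances:
  Tip_V vs Tip_Y: 2
  Tip_V vs Tip_T: 9
  Tip_Y vs Tip_T: 11
The smallest is 2 mismatches, between Tip_V and Tip_Y; p = 2/18 = 0.111.

0.111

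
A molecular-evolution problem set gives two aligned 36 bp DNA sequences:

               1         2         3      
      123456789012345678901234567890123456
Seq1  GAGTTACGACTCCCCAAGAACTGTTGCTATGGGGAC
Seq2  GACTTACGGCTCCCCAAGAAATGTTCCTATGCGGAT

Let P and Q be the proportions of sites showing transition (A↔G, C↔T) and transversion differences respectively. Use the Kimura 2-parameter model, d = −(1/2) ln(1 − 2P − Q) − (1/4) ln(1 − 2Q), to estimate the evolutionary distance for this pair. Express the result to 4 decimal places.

0.1885

Differing sites — 3:G/C (Tv); 9:A/G (Ti); 21:C/A (Tv); 26:G/C (Tv); 32:G/C (Tv); 36:C/T (Ti).
Of the 6 differences, 2 transitions and 4 transversions over 36 sites: P = 2/36 = 0.055556, Q = 4/36 = 0.111111.
d = −0.5·ln(0.777777) − 0.25·ln(0.777778) = −0.5·(-0.251315) − 0.25·(-0.251314) = 0.1885.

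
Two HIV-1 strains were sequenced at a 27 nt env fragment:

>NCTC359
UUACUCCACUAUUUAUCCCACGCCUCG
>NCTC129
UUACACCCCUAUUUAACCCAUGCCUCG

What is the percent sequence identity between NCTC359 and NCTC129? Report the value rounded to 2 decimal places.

85.19%

The sequences differ at positions 5 (U/A), 8 (A/C), 16 (U/A), 21 (C/U).
23 of the 27 sites match, so the percent identity is 23/27 × 100 = 85.19%.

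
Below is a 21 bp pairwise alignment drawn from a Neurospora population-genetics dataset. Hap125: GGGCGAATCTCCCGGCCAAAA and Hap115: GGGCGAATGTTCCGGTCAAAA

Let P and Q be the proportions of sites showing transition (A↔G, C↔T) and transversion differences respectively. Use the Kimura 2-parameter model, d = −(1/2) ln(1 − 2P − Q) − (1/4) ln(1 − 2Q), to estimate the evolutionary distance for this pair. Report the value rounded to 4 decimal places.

Differing sites — 9:C/G (Tv); 11:C/T (Ti); 16:C/T (Ti).
Of the 3 differences, 2 transitions and 1 transversion over 21 sites: P = 2/21 = 0.095238, Q = 1/21 = 0.047619.
d = −0.5·ln(0.761905) − 0.25·ln(0.904762) = −0.5·(-0.271933) − 0.25·(-0.100083) = 0.1610.

0.1610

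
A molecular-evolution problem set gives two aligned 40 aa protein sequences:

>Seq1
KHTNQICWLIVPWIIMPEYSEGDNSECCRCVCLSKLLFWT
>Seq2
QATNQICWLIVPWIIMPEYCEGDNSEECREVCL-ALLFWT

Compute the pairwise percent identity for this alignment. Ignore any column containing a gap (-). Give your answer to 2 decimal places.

Excluding the 1 gap column leaves 39 comparable sites.
Differing sites — 1:K/Q; 2:H/A; 20:S/C; 27:C/E; 30:C/E; 35:K/A.
33 of the 39 comparable sites match, so the percent identity is 33/39 × 100 = 84.62%.

84.62%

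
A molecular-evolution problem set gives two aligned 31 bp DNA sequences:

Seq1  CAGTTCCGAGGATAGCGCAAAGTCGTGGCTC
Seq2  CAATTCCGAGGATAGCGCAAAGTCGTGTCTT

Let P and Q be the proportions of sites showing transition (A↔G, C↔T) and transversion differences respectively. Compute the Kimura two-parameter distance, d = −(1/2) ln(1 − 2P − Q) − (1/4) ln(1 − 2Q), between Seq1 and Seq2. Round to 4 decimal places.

Mismatches occur at site 3 (G↔A, transition), site 28 (G↔T, transversion), site 31 (C↔T, transition).
Of the 3 differences, 2 transitions and 1 transversion over 31 sites: P = 2/31 = 0.064516, Q = 1/31 = 0.032258.
d = −0.5·ln(0.838710) − 0.25·ln(0.935484) = −0.5·(-0.175890) − 0.25·(-0.066691) = 0.1046.

0.1046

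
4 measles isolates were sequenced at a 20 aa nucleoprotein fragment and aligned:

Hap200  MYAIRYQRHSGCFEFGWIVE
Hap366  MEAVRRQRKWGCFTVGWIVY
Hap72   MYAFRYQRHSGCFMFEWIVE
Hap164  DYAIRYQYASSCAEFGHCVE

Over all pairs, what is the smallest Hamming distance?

3

Pairwise Hamming distances:
  Hap200 vs Hap366: 8
  Hap200 vs Hap72: 3
  Hap200 vs Hap164: 7
  Hap366 vs Hap72: 9
  Hap366 vs Hap164: 14
  Hap72 vs Hap164: 10
The smallest is 3, between Hap200 and Hap72.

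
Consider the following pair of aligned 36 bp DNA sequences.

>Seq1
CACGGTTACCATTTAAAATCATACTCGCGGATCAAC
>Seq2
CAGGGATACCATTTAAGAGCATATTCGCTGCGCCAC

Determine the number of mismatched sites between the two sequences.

9

The sequences differ at positions 3 (C/G), 6 (T/A), 17 (A/G), 19 (T/G), 24 (C/T), 29 (G/T), 31 (A/C), 32 (T/G), 34 (A/C).
That gives 9 mismatches out of 36 aligned sites, so the Hamming distance is 9.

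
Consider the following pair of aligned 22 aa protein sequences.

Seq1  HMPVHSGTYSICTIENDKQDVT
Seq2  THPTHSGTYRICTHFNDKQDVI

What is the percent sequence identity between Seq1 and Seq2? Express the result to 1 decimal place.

Mismatches occur at site 1 (H↔T), site 2 (M↔H), site 4 (V↔T), site 10 (S↔R), site 14 (I↔H), site 15 (E↔F), site 22 (T↔I).
15 of the 22 sites match, so the percent identity is 15/22 × 100 = 68.2%.

68.2%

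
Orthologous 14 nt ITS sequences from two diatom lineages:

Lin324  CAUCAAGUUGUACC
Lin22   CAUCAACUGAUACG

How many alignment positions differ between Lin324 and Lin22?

4

Mismatches occur at site 7 (G→C), site 9 (U→G), site 10 (G→A), site 14 (C→G).
That gives 4 mismatches out of 14 aligned sites, so the Hamming distance is 4.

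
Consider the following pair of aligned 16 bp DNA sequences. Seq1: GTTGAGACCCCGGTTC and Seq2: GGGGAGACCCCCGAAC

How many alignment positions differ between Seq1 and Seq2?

Mismatches occur at site 2 (T→G), site 3 (T→G), site 12 (G→C), site 14 (T→A), site 15 (T→A).
That gives 5 mismatches out of 16 aligned sites, so the Hamming distance is 5.

5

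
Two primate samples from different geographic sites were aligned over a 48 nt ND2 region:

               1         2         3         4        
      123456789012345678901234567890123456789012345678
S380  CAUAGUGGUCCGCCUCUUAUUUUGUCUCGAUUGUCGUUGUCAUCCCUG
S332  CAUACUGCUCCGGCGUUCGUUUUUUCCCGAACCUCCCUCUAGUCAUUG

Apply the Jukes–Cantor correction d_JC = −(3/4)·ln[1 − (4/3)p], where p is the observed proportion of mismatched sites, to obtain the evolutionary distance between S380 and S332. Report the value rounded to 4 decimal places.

Differing sites — 5:G/C; 8:G/C; 13:C/G; 15:U/G; 16:C/U; 18:U/C; 19:A/G; 24:G/U; 27:U/C; 31:U/A; 32:U/C; 33:G/C; 36:G/C; 37:U/C; 39:G/C; 41:C/A; 42:A/G; 45:C/A; 46:C/U.
p = 19/48 = 0.395833.
d = −0.75 · ln(1 − (4/3)·0.395833) = −0.75 · ln(0.472223) = −0.75 · (-0.750304) = 0.5627.

0.5627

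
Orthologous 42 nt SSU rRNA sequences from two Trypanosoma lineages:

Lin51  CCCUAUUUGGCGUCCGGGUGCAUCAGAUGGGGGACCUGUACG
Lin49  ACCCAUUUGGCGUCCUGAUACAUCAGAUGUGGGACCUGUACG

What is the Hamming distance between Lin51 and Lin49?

6

The sequences differ at positions 1 (C/A), 4 (U/C), 16 (G/U), 18 (G/A), 20 (G/A), 30 (G/U).
That gives 6 mismatches out of 42 aligned sites, so the Hamming distance is 6.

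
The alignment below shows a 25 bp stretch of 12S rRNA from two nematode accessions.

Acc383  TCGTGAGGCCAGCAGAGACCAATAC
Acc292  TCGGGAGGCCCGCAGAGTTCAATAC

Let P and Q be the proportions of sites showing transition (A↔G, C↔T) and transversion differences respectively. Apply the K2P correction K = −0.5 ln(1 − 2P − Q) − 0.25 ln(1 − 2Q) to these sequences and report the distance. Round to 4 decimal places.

0.1802

The sequences differ at positions 4 (T/G, transversion), 11 (A/C, transversion), 18 (A/T, transversion), 19 (C/T, transition).
Of the 4 differences, 1 transition and 3 transversions over 25 sites: P = 1/25 = 0.040000, Q = 3/25 = 0.120000.
d = −0.5·ln(0.800000) − 0.25·ln(0.760000) = −0.5·(-0.223144) − 0.25·(-0.274437) = 0.1802.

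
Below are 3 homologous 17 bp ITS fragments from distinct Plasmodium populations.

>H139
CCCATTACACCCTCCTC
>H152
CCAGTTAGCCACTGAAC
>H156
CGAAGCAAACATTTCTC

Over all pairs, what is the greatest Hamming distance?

Pairwise Hamming distances:
  H139 vs H152: 8
  H139 vs H156: 8
  H152 vs H156: 10
The largest is 10, between H152 and H156.

10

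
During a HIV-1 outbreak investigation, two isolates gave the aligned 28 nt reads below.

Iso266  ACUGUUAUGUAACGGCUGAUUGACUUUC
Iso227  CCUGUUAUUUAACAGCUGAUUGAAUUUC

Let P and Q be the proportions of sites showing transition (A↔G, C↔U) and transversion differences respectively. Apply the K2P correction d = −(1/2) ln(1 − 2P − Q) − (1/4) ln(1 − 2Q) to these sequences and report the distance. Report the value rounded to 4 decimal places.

Mismatches occur at site 1 (A→C, transversion), site 9 (G→U, transversion), site 14 (G→A, transition), site 24 (C→A, transversion).
Of the 4 differences, 1 transition and 3 transversions over 28 sites: P = 1/28 = 0.035714, Q = 3/28 = 0.107143.
d = −0.5·ln(0.821429) − 0.25·ln(0.785714) = −0.5·(-0.196710) − 0.25·(-0.241162) = 0.1586.

0.1586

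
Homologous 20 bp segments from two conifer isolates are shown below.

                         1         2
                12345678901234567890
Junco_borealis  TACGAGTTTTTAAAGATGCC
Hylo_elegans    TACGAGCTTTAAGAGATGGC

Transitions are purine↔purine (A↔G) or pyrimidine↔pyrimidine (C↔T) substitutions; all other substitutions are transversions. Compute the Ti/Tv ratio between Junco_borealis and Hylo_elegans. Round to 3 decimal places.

Differing sites — 7:T/C (Ti); 11:T/A (Tv); 13:A/G (Ti); 19:C/G (Tv).
Of the 4 differences, 2 transitions and 2 transversions, so Ti/Tv = 2/2 = 1.000.

1.000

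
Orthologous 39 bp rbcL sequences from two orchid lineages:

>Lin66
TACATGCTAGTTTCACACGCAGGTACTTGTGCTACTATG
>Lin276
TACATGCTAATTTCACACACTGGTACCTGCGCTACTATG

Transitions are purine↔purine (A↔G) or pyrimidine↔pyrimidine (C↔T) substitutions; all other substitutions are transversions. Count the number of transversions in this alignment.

The sequences differ at positions 10 (G/A, transition), 19 (G/A, transition), 21 (A/T, transversion), 27 (T/C, transition), 30 (T/C, transition).
Of the 5 differences, 4 transitions and 1 transversion, so the answer is 1.

1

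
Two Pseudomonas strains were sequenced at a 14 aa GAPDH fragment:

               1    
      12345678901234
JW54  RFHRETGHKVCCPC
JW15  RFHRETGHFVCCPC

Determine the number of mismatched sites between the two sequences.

A single mismatch occurs at site 9 (K/F).
That gives 1 mismatch out of 14 aligned sites, so the Hamming distance is 1.

1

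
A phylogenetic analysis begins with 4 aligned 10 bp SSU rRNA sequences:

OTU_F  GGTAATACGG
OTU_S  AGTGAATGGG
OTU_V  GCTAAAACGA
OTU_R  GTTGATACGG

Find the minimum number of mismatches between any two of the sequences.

2

Pairwise Hamming distances:
  OTU_F vs OTU_S: 5
  OTU_F vs OTU_V: 3
  OTU_F vs OTU_R: 2
  OTU_S vs OTU_V: 6
  OTU_S vs OTU_R: 5
  OTU_V vs OTU_R: 4
The smallest is 2, between OTU_F and OTU_R.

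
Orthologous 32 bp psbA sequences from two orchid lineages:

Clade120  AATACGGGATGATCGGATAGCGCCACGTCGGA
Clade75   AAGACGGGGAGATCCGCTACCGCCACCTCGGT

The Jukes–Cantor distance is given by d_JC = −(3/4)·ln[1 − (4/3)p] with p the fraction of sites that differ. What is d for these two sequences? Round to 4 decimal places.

0.3041

The sequences differ at positions 3 (T/G), 9 (A/G), 10 (T/A), 15 (G/C), 17 (A/C), 20 (G/C), 27 (G/C), 32 (A/T).
p = 8/32 = 0.250000.
d = −0.75 · ln(1 − (4/3)·0.250000) = −0.75 · ln(0.666667) = −0.75 · (-0.405465) = 0.3041.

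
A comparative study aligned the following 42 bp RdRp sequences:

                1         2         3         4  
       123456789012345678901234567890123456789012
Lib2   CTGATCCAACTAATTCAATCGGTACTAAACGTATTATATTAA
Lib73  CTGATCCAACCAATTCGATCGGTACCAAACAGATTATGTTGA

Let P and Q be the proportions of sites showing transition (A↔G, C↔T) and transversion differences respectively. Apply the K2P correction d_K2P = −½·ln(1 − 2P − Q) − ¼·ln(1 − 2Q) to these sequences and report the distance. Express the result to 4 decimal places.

Mismatches occur at site 11 (T→C, transition), site 17 (A→G, transition), site 26 (T→C, transition), site 31 (G→A, transition), site 32 (T→G, transversion), site 38 (A→G, transition), site 41 (A→G, transition).
Of the 7 differences, 6 transitions and 1 transversion over 42 sites: P = 6/42 = 0.142857, Q = 1/42 = 0.023810.
d = −0.5·ln(0.690476) − 0.25·ln(0.952380) = −0.5·(-0.370374) − 0.25·(-0.048791) = 0.1974.

0.1974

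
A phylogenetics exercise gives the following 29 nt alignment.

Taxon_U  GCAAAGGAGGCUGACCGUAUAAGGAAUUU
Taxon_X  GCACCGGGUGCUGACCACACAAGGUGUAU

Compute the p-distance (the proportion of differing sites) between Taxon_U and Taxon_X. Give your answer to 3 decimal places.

Mismatches occur at site 4 (A→C), site 5 (A→C), site 8 (A→G), site 9 (G→U), site 17 (G→A), site 18 (U→C), site 20 (U→C), site 25 (A→U), site 26 (A→G), site 28 (U→A).
There are 10 differences over 29 sites, so p = 10/29 = 0.345.

0.345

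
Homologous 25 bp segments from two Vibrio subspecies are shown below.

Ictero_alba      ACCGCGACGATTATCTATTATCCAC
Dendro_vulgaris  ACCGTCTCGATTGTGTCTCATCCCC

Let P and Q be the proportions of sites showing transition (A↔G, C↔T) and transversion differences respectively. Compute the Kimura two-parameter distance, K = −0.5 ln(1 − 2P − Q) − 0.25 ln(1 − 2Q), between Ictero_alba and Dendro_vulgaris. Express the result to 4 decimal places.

Mismatches occur at site 5 (C/T, transition), site 6 (G/C, transversion), site 7 (A/T, transversion), site 13 (A/G, transition), site 15 (C/G, transversion), site 17 (A/C, transversion), site 19 (T/C, transition), site 24 (A/C, transversion).
Of the 8 differences, 3 transitions and 5 transversions over 25 sites: P = 3/25 = 0.120000, Q = 5/25 = 0.200000.
d = −0.5·ln(0.560000) − 0.25·ln(0.600000) = −0.5·(-0.579818) − 0.25·(-0.510826) = 0.4176.

0.4176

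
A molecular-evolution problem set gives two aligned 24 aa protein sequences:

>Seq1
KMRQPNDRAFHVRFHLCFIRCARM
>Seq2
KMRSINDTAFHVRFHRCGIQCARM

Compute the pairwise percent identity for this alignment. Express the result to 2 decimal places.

Mismatches occur at site 4 (Q/S), site 5 (P/I), site 8 (R/T), site 16 (L/R), site 18 (F/G), site 20 (R/Q).
18 of the 24 sites match, so the percent identity is 18/24 × 100 = 75.00%.

75.00%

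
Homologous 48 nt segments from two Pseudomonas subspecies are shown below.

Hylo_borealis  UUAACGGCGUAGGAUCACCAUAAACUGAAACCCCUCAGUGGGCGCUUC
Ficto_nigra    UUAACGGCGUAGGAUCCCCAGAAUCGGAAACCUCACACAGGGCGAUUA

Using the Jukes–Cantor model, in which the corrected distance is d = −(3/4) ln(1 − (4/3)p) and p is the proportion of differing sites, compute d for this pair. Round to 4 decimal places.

Differing sites — 17:A/C; 21:U/G; 24:A/U; 26:U/G; 33:C/U; 35:U/A; 38:G/C; 39:U/A; 45:C/A; 48:C/A.
p = 10/48 = 0.208333.
d = −0.75 · ln(1 − (4/3)·0.208333) = −0.75 · ln(0.722223) = −0.75 · (-0.325421) = 0.2441.

0.2441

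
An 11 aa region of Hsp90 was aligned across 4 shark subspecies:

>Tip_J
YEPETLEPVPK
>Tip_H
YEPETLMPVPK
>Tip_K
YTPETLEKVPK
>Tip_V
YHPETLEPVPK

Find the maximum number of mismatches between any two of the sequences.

3

Pairwise Hamming distances:
  Tip_J vs Tip_H: 1
  Tip_J vs Tip_K: 2
  Tip_J vs Tip_V: 1
  Tip_H vs Tip_K: 3
  Tip_H vs Tip_V: 2
  Tip_K vs Tip_V: 2
The largest is 3, between Tip_H and Tip_K.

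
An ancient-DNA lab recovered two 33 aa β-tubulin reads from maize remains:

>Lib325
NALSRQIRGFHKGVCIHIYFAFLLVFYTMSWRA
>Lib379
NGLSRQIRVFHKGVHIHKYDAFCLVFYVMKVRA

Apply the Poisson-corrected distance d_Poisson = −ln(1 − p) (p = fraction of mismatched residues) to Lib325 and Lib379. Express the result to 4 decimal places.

0.3185

Differing sites — 2:A/G; 9:G/V; 15:C/H; 18:I/K; 20:F/D; 23:L/C; 28:T/V; 30:S/K; 31:W/V.
p = 9/33 = 0.272727.
d = −ln(1 − 0.272727) = −ln(0.727273) = 0.3185.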